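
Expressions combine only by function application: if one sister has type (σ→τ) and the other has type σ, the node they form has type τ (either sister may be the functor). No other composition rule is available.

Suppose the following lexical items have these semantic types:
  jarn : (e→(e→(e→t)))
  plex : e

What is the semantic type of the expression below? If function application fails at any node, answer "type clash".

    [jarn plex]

(e→(e→t))

[jarn plex]: jarn is (e→(e→(e→t))), plex is e; result (e→(e→t)).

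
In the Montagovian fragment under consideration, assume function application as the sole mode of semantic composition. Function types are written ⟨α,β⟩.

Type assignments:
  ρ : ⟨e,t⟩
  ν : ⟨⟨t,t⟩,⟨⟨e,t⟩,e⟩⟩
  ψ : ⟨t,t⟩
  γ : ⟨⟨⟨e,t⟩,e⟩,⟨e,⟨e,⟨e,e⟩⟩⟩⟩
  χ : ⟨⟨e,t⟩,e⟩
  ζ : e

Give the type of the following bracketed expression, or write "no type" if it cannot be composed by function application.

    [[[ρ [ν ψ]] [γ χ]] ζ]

⟨e,e⟩

[ν ψ] — ν of type ⟨⟨t,t⟩,⟨⟨e,t⟩,e⟩⟩ combines with ψ of type ⟨t,t⟩: type ⟨⟨e,t⟩,e⟩.
[ρ [ν ψ]] — [ν ψ] of type ⟨⟨e,t⟩,e⟩ combines with ρ of type ⟨e,t⟩: type e.
[γ χ] — γ of type ⟨⟨⟨e,t⟩,e⟩,⟨e,⟨e,⟨e,e⟩⟩⟩⟩ combines with χ of type ⟨⟨e,t⟩,e⟩: type ⟨e,⟨e,⟨e,e⟩⟩⟩.
[[ρ [ν ψ]] [γ χ]] — [γ χ] of type ⟨e,⟨e,⟨e,e⟩⟩⟩ combines with [ρ [ν ψ]] of type e: type ⟨e,⟨e,e⟩⟩.
[[[ρ [ν ψ]] [γ χ]] ζ] — [[ρ [ν ψ]] [γ χ]] of type ⟨e,⟨e,e⟩⟩ combines with ζ of type e: type ⟨e,e⟩.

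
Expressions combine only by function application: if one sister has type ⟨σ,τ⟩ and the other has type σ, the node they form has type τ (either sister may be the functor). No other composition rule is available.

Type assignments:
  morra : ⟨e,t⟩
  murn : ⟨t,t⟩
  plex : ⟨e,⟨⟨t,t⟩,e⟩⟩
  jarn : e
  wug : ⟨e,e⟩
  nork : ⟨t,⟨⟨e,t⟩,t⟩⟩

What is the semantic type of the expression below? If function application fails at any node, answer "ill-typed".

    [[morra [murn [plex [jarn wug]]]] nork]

⟨⟨e,t⟩,t⟩

At [jarn wug], wug : ⟨e,e⟩ takes jarn : e, giving e.
At [plex [jarn wug]], plex : ⟨e,⟨⟨t,t⟩,e⟩⟩ takes [jarn wug] : e, giving ⟨⟨t,t⟩,e⟩.
At [murn [plex [jarn wug]]], [plex [jarn wug]] : ⟨⟨t,t⟩,e⟩ takes murn : ⟨t,t⟩, giving e.
At [morra [murn [plex [jarn wug]]]], morra : ⟨e,t⟩ takes [murn [plex [jarn wug]]] : e, giving t.
At [[morra [murn [plex [jarn wug]]]] nork], nork : ⟨t,⟨⟨e,t⟩,t⟩⟩ takes [morra [murn [plex [jarn wug]]]] : t, giving ⟨⟨e,t⟩,t⟩.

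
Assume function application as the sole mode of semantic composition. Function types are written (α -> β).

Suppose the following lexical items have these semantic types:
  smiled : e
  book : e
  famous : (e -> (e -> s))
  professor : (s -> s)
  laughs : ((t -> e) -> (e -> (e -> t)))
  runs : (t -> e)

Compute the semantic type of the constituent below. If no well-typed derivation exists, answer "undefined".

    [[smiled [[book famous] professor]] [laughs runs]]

[book famous]: functor famous : (e -> (e -> s)), argument book : e; result (e -> s).
[[book famous] professor]: (e -> s) and (s -> s) cannot combine by function application — type clash.

undefined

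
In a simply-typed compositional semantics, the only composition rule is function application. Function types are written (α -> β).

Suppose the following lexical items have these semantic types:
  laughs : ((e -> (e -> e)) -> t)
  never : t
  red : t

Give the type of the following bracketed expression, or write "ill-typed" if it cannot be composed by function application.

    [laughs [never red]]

At [never red]: neither t nor t can take the other as argument; the node is ill-typed.

ill-typed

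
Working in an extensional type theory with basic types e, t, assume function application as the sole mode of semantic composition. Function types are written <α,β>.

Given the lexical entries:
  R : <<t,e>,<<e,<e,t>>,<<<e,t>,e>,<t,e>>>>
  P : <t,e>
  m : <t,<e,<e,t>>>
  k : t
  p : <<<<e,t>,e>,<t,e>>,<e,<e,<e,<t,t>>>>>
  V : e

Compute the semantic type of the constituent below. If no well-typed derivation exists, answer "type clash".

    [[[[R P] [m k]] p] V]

[R P]: functor R : <<t,e>,<<e,<e,t>>,<<<e,t>,e>,<t,e>>>>, argument P : <t,e>; result <<e,<e,t>>,<<<e,t>,e>,<t,e>>>.
[m k]: functor m : <t,<e,<e,t>>>, argument k : t; result <e,<e,t>>.
[[R P] [m k]]: functor [R P] : <<e,<e,t>>,<<<e,t>,e>,<t,e>>>, argument [m k] : <e,<e,t>>; result <<<e,t>,e>,<t,e>>.
[[[R P] [m k]] p]: functor p : <<<<e,t>,e>,<t,e>>,<e,<e,<e,<t,t>>>>>, argument [[R P] [m k]] : <<<e,t>,e>,<t,e>>; result <e,<e,<e,<t,t>>>>.
[[[[R P] [m k]] p] V]: functor [[[R P] [m k]] p] : <e,<e,<e,<t,t>>>>, argument V : e; result <e,<e,<t,t>>>.

<e,<e,<t,t>>>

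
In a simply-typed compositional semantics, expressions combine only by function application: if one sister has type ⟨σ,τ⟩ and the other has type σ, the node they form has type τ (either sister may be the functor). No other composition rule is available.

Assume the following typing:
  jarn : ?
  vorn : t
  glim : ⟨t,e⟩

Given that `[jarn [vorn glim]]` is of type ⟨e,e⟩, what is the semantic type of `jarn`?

[jarn [vorn glim]] must have type ⟨e,e⟩. The sister [vorn glim] has type e; that is not a function onto ⟨e,e⟩, so jarn must be the functor, of type ⟨e,⟨e,e⟩⟩.

⟨e,⟨e,e⟩⟩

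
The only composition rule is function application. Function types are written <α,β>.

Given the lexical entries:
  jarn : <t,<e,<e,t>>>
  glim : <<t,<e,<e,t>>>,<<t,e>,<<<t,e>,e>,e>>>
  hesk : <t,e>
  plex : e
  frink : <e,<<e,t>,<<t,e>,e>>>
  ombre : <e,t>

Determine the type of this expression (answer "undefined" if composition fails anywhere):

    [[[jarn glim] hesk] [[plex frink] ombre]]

e

[jarn glim]: functor glim : <<t,<e,<e,t>>>,<<t,e>,<<<t,e>,e>,e>>>, argument jarn : <t,<e,<e,t>>>; result <<t,e>,<<<t,e>,e>,e>>.
[[jarn glim] hesk]: functor [jarn glim] : <<t,e>,<<<t,e>,e>,e>>, argument hesk : <t,e>; result <<<t,e>,e>,e>.
[plex frink]: functor frink : <e,<<e,t>,<<t,e>,e>>>, argument plex : e; result <<e,t>,<<t,e>,e>>.
[[plex frink] ombre]: functor [plex frink] : <<e,t>,<<t,e>,e>>, argument ombre : <e,t>; result <<t,e>,e>.
[[[jarn glim] hesk] [[plex frink] ombre]]: functor [[jarn glim] hesk] : <<<t,e>,e>,e>, argument [[plex frink] ombre] : <<t,e>,e>; result e.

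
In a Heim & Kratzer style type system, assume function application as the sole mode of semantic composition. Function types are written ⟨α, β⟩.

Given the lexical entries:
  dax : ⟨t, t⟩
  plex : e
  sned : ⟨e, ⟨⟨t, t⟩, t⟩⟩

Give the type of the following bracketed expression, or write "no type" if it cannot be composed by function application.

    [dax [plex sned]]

t

[plex sned]: ⟨e, ⟨⟨t, t⟩, t⟩⟩ applied to e yields ⟨⟨t, t⟩, t⟩.
[dax [plex sned]]: ⟨⟨t, t⟩, t⟩ applied to ⟨t, t⟩ yields t.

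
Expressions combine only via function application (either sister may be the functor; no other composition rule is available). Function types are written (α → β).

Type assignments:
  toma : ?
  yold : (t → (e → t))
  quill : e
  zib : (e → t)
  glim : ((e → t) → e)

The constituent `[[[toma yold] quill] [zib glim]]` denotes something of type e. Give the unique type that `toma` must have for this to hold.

((t → (e → t)) → (e → (e → e)))

For [[[toma yold] quill] [zib glim]] to have type e with [zib glim] of type e, [[toma yold] quill] must be the function: [[toma yold] quill] : (e → e).
For [[toma yold] quill] to have type (e → e) with quill of type e, [toma yold] must be the function: [toma yold] : (e → (e → e)).
For [toma yold] to have type (e → (e → e)) with yold of type (t → (e → t)), toma must be the function: toma : ((t → (e → t)) → (e → (e → e))).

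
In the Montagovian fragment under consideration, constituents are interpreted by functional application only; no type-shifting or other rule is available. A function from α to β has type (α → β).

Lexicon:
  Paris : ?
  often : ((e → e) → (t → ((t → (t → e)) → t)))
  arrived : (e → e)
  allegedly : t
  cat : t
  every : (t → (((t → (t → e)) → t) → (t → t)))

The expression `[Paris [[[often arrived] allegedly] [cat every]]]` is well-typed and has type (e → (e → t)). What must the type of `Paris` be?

At [Paris [[[often arrived] allegedly] [cat every]]] (required: (e → (e → t))): [[[often arrived] allegedly] [cat every]] is (t → t), which is not a function with range (e → (e → t)); hence Paris is the functor — type ((t → t) → (e → (e → t))).

((t → t) → (e → (e → t)))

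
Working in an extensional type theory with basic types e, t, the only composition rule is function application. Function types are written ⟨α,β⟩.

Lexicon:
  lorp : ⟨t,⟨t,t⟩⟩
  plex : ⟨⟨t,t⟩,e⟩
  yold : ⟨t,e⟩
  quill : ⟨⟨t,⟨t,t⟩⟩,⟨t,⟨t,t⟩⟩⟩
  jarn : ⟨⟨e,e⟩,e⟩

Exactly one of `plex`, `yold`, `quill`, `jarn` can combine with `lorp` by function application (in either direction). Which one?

quill

plex : ⟨⟨t,t⟩,e⟩ — does not combine with lorp.
yold : ⟨t,e⟩ — does not combine with lorp.
quill — combines: quill : ⟨⟨t,⟨t,t⟩⟩,⟨t,⟨t,t⟩⟩⟩ takes lorp : ⟨t,⟨t,t⟩⟩ as argument, giving ⟨t,⟨t,t⟩⟩.
jarn : ⟨⟨e,e⟩,e⟩ — does not combine with lorp.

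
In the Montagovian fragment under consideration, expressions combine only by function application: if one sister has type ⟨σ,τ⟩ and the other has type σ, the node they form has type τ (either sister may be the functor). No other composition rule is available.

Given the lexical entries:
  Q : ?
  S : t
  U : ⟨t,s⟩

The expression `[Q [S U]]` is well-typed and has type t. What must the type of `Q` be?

At [Q [S U]] (required: t): [S U] is s, which is not a function with range t; hence Q is the functor — type ⟨s,t⟩.

⟨s,t⟩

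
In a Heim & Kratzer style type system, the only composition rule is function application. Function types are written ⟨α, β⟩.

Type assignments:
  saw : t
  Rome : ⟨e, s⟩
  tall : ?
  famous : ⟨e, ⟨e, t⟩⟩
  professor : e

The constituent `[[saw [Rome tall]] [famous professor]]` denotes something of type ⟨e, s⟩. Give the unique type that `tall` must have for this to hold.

⟨⟨e, s⟩, ⟨t, ⟨⟨e, t⟩, ⟨e, s⟩⟩⟩⟩

[[saw [Rome tall]] [famous professor]] is required to be ⟨e, s⟩. [famous professor] : ⟨e, t⟩ cannot yield ⟨e, s⟩ as functor, so [saw [Rome tall]] : ⟨⟨e, t⟩, ⟨e, s⟩⟩.
[saw [Rome tall]] is required to be ⟨⟨e, t⟩, ⟨e, s⟩⟩. saw : t cannot yield ⟨⟨e, t⟩, ⟨e, s⟩⟩ as functor, so [Rome tall] : ⟨t, ⟨⟨e, t⟩, ⟨e, s⟩⟩⟩.
[Rome tall] is required to be ⟨t, ⟨⟨e, t⟩, ⟨e, s⟩⟩⟩. Rome : ⟨e, s⟩ cannot yield ⟨t, ⟨⟨e, t⟩, ⟨e, s⟩⟩⟩ as functor, so tall : ⟨⟨e, s⟩, ⟨t, ⟨⟨e, t⟩, ⟨e, s⟩⟩⟩⟩.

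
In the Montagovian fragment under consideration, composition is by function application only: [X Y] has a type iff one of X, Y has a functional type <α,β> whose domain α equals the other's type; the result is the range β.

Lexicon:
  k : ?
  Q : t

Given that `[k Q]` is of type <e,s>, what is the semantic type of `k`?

At [k Q] (required: <e,s>): Q is t, which is not a function with range <e,s>; hence k is the functor — type <t,<e,s>>.

<t,<e,s>>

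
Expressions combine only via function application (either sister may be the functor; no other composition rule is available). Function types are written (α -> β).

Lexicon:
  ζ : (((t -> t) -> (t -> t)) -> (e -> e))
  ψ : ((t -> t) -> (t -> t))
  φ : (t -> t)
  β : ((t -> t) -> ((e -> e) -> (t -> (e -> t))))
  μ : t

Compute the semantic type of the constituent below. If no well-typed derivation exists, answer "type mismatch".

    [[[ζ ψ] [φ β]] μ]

(e -> t)

[ζ ψ] — ζ of type (((t -> t) -> (t -> t)) -> (e -> e)) combines with ψ of type ((t -> t) -> (t -> t)): type (e -> e).
[φ β] — β of type ((t -> t) -> ((e -> e) -> (t -> (e -> t)))) combines with φ of type (t -> t): type ((e -> e) -> (t -> (e -> t))).
[[ζ ψ] [φ β]] — [φ β] of type ((e -> e) -> (t -> (e -> t))) combines with [ζ ψ] of type (e -> e): type (t -> (e -> t)).
[[[ζ ψ] [φ β]] μ] — [[ζ ψ] [φ β]] of type (t -> (e -> t)) combines with μ of type t: type (e -> t).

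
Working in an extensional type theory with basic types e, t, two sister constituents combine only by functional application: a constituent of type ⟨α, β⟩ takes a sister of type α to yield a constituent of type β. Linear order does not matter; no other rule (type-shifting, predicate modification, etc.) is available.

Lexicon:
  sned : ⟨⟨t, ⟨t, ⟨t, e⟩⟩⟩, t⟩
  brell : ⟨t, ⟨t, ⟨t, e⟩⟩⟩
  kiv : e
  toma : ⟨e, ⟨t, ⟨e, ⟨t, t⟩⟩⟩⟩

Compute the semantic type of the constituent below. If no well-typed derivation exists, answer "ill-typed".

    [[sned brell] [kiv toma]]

At [sned brell], sned : ⟨⟨t, ⟨t, ⟨t, e⟩⟩⟩, t⟩ takes brell : ⟨t, ⟨t, ⟨t, e⟩⟩⟩, giving t.
At [kiv toma], toma : ⟨e, ⟨t, ⟨e, ⟨t, t⟩⟩⟩⟩ takes kiv : e, giving ⟨t, ⟨e, ⟨t, t⟩⟩⟩.
At [[sned brell] [kiv toma]], [kiv toma] : ⟨t, ⟨e, ⟨t, t⟩⟩⟩ takes [sned brell] : t, giving ⟨e, ⟨t, t⟩⟩.

⟨e, ⟨t, t⟩⟩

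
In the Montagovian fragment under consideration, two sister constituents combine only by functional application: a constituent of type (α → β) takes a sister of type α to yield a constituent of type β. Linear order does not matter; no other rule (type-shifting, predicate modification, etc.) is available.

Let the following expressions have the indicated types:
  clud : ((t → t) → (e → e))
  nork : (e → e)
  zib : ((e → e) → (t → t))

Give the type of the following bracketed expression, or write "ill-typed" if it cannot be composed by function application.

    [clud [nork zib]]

[nork zib]: ((e → e) → (t → t)) applied to (e → e) yields (t → t).
[clud [nork zib]]: ((t → t) → (e → e)) applied to (t → t) yields (e → e).

(e → e)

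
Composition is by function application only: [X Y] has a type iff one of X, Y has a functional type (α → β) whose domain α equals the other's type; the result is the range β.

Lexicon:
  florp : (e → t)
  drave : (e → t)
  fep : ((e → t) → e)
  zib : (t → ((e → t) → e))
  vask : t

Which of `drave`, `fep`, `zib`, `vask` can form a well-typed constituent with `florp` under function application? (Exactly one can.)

drave : (e → t) — no; florp wants e, and drave wants e.
fep — combines: fep : ((e → t) → e) takes florp : (e → t) as argument, giving e.
zib : (t → ((e → t) → e)) — no; florp wants e, and zib wants t.
vask : t — no; florp wants e, and vask wants nothing (atomic).

fep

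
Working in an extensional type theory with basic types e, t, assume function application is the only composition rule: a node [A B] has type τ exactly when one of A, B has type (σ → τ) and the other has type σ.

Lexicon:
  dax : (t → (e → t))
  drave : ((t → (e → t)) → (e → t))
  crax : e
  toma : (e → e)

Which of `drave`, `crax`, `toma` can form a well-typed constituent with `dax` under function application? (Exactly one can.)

drave

drave — combines: drave : ((t → (e → t)) → (e → t)) takes dax : (t → (e → t)) as argument, giving (e → t).
crax : e — does not combine with dax.
toma : (e → e) — does not combine with dax.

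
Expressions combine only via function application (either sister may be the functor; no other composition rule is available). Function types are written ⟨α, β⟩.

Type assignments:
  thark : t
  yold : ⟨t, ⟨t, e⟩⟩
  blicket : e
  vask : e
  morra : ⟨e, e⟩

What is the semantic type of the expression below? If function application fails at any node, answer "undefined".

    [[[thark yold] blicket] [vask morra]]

[thark yold]: functor yold : ⟨t, ⟨t, e⟩⟩, argument thark : t; result ⟨t, e⟩.
[[thark yold] blicket]: ⟨t, e⟩ with e — neither is a function whose domain matches the other; composition fails here.

undefined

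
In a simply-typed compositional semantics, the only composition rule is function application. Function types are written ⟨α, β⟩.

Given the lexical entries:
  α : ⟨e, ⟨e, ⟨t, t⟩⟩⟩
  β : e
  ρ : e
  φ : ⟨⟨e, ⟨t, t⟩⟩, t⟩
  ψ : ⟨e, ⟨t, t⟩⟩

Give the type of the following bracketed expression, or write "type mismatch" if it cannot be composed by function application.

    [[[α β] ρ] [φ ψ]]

t

[α β] — α of type ⟨e, ⟨e, ⟨t, t⟩⟩⟩ combines with β of type e: type ⟨e, ⟨t, t⟩⟩.
[[α β] ρ] — [α β] of type ⟨e, ⟨t, t⟩⟩ combines with ρ of type e: type ⟨t, t⟩.
[φ ψ] — φ of type ⟨⟨e, ⟨t, t⟩⟩, t⟩ combines with ψ of type ⟨e, ⟨t, t⟩⟩: type t.
[[[α β] ρ] [φ ψ]] — [[α β] ρ] of type ⟨t, t⟩ combines with [φ ψ] of type t: type t.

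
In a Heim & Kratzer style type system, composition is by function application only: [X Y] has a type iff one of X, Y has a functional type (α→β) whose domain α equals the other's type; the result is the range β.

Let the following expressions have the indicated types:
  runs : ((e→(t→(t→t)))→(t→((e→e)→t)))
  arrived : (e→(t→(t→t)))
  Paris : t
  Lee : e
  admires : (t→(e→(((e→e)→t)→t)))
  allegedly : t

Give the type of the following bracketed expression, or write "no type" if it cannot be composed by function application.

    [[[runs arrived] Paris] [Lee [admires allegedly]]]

[runs arrived]: functor runs : ((e→(t→(t→t)))→(t→((e→e)→t))), argument arrived : (e→(t→(t→t))); result (t→((e→e)→t)).
[[runs arrived] Paris]: functor [runs arrived] : (t→((e→e)→t)), argument Paris : t; result ((e→e)→t).
[admires allegedly]: functor admires : (t→(e→(((e→e)→t)→t))), argument allegedly : t; result (e→(((e→e)→t)→t)).
[Lee [admires allegedly]]: functor [admires allegedly] : (e→(((e→e)→t)→t)), argument Lee : e; result (((e→e)→t)→t).
[[[runs arrived] Paris] [Lee [admires allegedly]]]: functor [Lee [admires allegedly]] : (((e→e)→t)→t), argument [[runs arrived] Paris] : ((e→e)→t); result t.

t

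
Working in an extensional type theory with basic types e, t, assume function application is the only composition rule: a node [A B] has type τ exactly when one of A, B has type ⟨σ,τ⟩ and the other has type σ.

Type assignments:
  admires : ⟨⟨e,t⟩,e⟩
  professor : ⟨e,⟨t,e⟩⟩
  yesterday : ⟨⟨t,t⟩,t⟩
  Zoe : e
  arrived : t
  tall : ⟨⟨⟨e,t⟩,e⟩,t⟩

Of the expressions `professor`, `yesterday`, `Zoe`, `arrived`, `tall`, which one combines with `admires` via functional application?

professor : ⟨e,⟨t,e⟩⟩ — does not combine with admires.
yesterday : ⟨⟨t,t⟩,t⟩ — does not combine with admires.
Zoe : e — does not combine with admires.
arrived : t — does not combine with admires.
tall — combines: tall : ⟨⟨⟨e,t⟩,e⟩,t⟩ takes admires : ⟨⟨e,t⟩,e⟩ as argument, giving t.

tall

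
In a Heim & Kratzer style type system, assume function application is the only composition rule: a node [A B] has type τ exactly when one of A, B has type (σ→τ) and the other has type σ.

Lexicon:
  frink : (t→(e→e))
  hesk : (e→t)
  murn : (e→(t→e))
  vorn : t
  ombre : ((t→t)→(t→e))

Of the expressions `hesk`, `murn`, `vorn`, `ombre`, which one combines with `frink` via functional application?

vorn

hesk : (e→t) — frink needs t; hesk needs e; neither fits.
murn : (e→(t→e)) — frink needs t; murn needs e; neither fits.
vorn — combines: frink : (t→(e→e)) takes vorn : t as argument, giving (e→e).
ombre : ((t→t)→(t→e)) — frink needs t; ombre needs (t→t); neither fits.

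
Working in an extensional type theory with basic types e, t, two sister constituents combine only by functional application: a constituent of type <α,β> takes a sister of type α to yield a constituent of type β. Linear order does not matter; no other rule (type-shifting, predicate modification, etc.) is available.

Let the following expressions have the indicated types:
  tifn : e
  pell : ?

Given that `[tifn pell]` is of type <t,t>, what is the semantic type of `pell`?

<e,<t,t>>

[tifn pell] is required to be <t,t>. tifn : e cannot yield <t,t> as functor, so pell : <e,<t,t>>.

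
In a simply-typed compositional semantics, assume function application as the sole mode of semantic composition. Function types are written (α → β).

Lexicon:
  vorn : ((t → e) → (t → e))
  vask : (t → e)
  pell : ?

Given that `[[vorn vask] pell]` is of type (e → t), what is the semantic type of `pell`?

[[vorn vask] pell] is required to be (e → t). [vorn vask] : (t → e) cannot yield (e → t) as functor, so pell : ((t → e) → (e → t)).

((t → e) → (e → t))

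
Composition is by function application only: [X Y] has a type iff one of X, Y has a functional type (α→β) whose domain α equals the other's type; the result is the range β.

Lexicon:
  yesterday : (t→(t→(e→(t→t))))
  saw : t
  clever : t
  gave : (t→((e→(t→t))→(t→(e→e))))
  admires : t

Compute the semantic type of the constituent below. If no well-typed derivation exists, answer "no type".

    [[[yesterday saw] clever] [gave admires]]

(t→(e→e))

[yesterday saw] — yesterday of type (t→(t→(e→(t→t)))) combines with saw of type t: type (t→(e→(t→t))).
[[yesterday saw] clever] — [yesterday saw] of type (t→(e→(t→t))) combines with clever of type t: type (e→(t→t)).
[gave admires] — gave of type (t→((e→(t→t))→(t→(e→e)))) combines with admires of type t: type ((e→(t→t))→(t→(e→e))).
[[[yesterday saw] clever] [gave admires]] — [gave admires] of type ((e→(t→t))→(t→(e→e))) combines with [[yesterday saw] clever] of type (e→(t→t)): type (t→(e→e)).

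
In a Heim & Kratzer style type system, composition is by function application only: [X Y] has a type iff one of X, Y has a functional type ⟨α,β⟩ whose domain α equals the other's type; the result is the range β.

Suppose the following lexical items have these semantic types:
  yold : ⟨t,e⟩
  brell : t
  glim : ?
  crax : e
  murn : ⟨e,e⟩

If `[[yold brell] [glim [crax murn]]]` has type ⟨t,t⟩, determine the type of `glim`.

⟨e,⟨e,⟨t,t⟩⟩⟩

[[yold brell] [glim [crax murn]]] is required to be ⟨t,t⟩. [yold brell] : e cannot yield ⟨t,t⟩ as functor, so [glim [crax murn]] : ⟨e,⟨t,t⟩⟩.
[glim [crax murn]] is required to be ⟨e,⟨t,t⟩⟩. [crax murn] : e cannot yield ⟨e,⟨t,t⟩⟩ as functor, so glim : ⟨e,⟨e,⟨t,t⟩⟩⟩.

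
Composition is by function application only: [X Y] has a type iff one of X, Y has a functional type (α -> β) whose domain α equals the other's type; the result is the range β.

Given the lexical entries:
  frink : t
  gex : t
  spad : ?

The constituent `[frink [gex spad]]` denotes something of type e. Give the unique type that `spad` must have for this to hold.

(t -> (t -> e))

For [frink [gex spad]] to have type e with frink of type t, [gex spad] must be the function: [gex spad] : (t -> e).
For [gex spad] to have type (t -> e) with gex of type t, spad must be the function: spad : (t -> (t -> e)).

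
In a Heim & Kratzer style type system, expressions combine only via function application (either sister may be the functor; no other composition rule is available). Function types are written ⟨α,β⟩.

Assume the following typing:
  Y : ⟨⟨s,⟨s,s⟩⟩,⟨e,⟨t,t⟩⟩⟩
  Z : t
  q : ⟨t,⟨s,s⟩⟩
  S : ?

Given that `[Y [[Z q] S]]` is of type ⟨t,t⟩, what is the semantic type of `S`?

At [Y [[Z q] S]] (required: ⟨t,t⟩): Y is ⟨⟨s,⟨s,s⟩⟩,⟨e,⟨t,t⟩⟩⟩, which is not a function with range ⟨t,t⟩; hence [[Z q] S] is the functor — type ⟨⟨⟨s,⟨s,s⟩⟩,⟨e,⟨t,t⟩⟩⟩,⟨t,t⟩⟩.
At [[Z q] S] (required: ⟨⟨⟨s,⟨s,s⟩⟩,⟨e,⟨t,t⟩⟩⟩,⟨t,t⟩⟩): [Z q] is ⟨s,s⟩, which is not a function with range ⟨⟨⟨s,⟨s,s⟩⟩,⟨e,⟨t,t⟩⟩⟩,⟨t,t⟩⟩; hence S is the functor — type ⟨⟨s,s⟩,⟨⟨⟨s,⟨s,s⟩⟩,⟨e,⟨t,t⟩⟩⟩,⟨t,t⟩⟩⟩.

⟨⟨s,s⟩,⟨⟨⟨s,⟨s,s⟩⟩,⟨e,⟨t,t⟩⟩⟩,⟨t,t⟩⟩⟩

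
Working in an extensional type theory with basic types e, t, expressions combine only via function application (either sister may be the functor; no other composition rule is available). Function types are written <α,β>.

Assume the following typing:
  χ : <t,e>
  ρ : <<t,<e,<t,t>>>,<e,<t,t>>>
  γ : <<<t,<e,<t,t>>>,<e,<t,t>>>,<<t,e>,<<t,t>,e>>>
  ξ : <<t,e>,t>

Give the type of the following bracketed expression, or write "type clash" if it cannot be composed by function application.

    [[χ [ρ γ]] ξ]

type clash

[ρ γ]: <<<t,<e,<t,t>>>,<e,<t,t>>>,<<t,e>,<<t,t>,e>>> applied to <<t,<e,<t,t>>>,<e,<t,t>>> yields <<t,e>,<<t,t>,e>>.
[χ [ρ γ]]: <<t,e>,<<t,t>,e>> applied to <t,e> yields <<t,t>,e>.
At [[χ [ρ γ]] ξ]: neither <<t,t>,e> nor <<t,e>,t> can take the other as argument; the node is ill-typed.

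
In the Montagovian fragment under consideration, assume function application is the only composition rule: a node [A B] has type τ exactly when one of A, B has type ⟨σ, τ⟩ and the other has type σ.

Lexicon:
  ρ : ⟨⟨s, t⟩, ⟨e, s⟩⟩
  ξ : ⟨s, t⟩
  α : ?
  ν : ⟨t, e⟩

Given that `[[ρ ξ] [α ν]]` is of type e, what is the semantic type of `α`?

⟨⟨t, e⟩, ⟨⟨e, s⟩, e⟩⟩

[[ρ ξ] [α ν]] is required to be e. [ρ ξ] : ⟨e, s⟩ cannot yield e as functor, so [α ν] : ⟨⟨e, s⟩, e⟩.
[α ν] is required to be ⟨⟨e, s⟩, e⟩. ν : ⟨t, e⟩ cannot yield ⟨⟨e, s⟩, e⟩ as functor, so α : ⟨⟨t, e⟩, ⟨⟨e, s⟩, e⟩⟩.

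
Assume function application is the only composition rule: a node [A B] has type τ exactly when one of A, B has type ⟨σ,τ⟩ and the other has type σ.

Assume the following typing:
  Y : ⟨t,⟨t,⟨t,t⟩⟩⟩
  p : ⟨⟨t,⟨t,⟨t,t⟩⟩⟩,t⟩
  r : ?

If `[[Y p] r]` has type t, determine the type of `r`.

At [[Y p] r] (required: t): [Y p] is t, which is not a function with range t; hence r is the functor — type ⟨t,t⟩.

⟨t,t⟩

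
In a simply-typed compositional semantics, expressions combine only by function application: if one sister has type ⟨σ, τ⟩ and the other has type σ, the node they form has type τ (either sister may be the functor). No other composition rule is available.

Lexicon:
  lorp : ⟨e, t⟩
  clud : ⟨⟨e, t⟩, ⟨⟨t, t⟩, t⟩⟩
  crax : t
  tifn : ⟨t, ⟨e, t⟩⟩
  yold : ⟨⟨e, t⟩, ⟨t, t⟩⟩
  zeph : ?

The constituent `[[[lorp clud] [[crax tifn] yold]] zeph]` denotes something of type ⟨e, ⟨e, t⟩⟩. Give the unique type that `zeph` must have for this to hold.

For [[[lorp clud] [[crax tifn] yold]] zeph] to have type ⟨e, ⟨e, t⟩⟩ with [[lorp clud] [[crax tifn] yold]] of type t, zeph must be the function: zeph : ⟨t, ⟨e, ⟨e, t⟩⟩⟩.

⟨t, ⟨e, ⟨e, t⟩⟩⟩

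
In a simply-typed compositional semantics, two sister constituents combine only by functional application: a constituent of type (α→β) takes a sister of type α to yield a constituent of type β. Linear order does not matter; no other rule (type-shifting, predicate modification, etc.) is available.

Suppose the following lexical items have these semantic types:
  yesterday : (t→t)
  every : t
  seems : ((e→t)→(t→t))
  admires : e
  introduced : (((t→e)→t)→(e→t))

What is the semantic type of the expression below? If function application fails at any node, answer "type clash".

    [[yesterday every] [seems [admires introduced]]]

type clash

[yesterday every]: functor yesterday : (t→t), argument every : t; result t.
[admires introduced]: e and (((t→e)→t)→(e→t)) cannot combine by function application — type clash.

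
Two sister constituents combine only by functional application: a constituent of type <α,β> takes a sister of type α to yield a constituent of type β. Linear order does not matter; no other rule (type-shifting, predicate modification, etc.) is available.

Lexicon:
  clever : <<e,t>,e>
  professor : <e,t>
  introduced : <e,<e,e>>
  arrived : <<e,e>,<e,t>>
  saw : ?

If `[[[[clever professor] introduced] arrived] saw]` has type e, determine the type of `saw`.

<<e,t>,e>

At [[[[clever professor] introduced] arrived] saw] (required: e): [[[clever professor] introduced] arrived] is <e,t>, which is not a function with range e; hence saw is the functor — type <<e,t>,e>.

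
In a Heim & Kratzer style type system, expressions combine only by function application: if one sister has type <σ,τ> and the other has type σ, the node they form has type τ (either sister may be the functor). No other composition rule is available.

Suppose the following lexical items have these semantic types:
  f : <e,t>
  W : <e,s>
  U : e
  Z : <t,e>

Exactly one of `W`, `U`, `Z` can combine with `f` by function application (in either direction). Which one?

U

W : <e,s> — no; f wants e, and W wants e.
U — combines: f : <e,t> takes U : e as argument, giving t.
Z : <t,e> — no; f wants e, and Z wants t.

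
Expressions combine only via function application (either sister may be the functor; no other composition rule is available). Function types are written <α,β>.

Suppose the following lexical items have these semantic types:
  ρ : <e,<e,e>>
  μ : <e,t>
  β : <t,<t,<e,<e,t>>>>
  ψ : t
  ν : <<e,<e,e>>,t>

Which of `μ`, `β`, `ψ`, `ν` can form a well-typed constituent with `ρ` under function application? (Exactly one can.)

ν

μ : <e,t> — does not combine with ρ.
β : <t,<t,<e,<e,t>>>> — does not combine with ρ.
ψ : t — does not combine with ρ.
ν — combines: ν : <<e,<e,e>>,t> takes ρ : <e,<e,e>> as argument, giving t.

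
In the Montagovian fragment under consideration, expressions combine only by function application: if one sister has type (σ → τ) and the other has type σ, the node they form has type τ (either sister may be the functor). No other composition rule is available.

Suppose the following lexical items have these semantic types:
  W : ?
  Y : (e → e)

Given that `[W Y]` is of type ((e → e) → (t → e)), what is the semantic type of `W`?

((e → e) → ((e → e) → (t → e)))

[W Y] must have type ((e → e) → (t → e)). The sister Y has type (e → e); that is not a function onto ((e → e) → (t → e)), so W must be the functor, of type ((e → e) → ((e → e) → (t → e))).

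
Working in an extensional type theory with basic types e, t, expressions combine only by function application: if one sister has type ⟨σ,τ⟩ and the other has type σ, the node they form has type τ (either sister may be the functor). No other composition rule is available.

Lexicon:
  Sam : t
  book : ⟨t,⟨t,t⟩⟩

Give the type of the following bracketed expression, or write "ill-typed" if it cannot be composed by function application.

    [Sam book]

[Sam book]: book is ⟨t,⟨t,t⟩⟩, Sam is t; result ⟨t,t⟩.

⟨t,t⟩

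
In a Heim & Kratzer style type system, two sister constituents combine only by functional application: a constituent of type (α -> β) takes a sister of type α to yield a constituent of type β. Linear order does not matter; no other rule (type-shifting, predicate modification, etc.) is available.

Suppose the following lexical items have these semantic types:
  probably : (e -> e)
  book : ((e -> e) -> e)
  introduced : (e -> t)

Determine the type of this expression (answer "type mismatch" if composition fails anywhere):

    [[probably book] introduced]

t

[probably book]: functor book : ((e -> e) -> e), argument probably : (e -> e); result e.
[[probably book] introduced]: functor introduced : (e -> t), argument [probably book] : e; result t.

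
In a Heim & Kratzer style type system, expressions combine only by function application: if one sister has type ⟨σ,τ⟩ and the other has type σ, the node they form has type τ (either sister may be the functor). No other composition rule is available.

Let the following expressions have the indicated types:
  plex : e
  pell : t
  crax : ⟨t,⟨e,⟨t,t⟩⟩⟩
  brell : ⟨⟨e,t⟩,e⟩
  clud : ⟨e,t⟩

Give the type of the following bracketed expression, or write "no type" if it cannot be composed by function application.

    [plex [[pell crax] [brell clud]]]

At [pell crax], crax : ⟨t,⟨e,⟨t,t⟩⟩⟩ takes pell : t, giving ⟨e,⟨t,t⟩⟩.
At [brell clud], brell : ⟨⟨e,t⟩,e⟩ takes clud : ⟨e,t⟩, giving e.
At [[pell crax] [brell clud]], [pell crax] : ⟨e,⟨t,t⟩⟩ takes [brell clud] : e, giving ⟨t,t⟩.
[plex [[pell crax] [brell clud]]]: e with ⟨t,t⟩ — neither is a function whose domain matches the other; composition fails here.

no type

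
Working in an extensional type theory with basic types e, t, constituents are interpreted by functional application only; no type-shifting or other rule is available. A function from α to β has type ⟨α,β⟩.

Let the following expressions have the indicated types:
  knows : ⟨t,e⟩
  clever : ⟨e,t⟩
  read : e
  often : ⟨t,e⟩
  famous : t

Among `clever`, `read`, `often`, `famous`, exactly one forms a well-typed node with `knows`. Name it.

famous

clever : ⟨e,t⟩ — no; knows wants t, and clever wants e.
read : e — no; knows wants t, and read wants nothing (atomic).
often : ⟨t,e⟩ — no; knows wants t, and often wants t.
famous — combines: knows : ⟨t,e⟩ takes famous : t as argument, giving e.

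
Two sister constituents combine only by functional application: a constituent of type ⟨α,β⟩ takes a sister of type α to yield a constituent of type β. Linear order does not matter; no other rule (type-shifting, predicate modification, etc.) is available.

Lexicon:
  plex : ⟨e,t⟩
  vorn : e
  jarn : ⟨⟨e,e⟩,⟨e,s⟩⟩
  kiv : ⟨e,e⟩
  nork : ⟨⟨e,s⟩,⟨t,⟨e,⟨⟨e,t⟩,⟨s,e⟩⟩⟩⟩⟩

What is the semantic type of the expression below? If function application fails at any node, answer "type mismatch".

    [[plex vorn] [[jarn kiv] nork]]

⟨e,⟨⟨e,t⟩,⟨s,e⟩⟩⟩

[plex vorn]: plex is ⟨e,t⟩, vorn is e; result t.
[jarn kiv]: jarn is ⟨⟨e,e⟩,⟨e,s⟩⟩, kiv is ⟨e,e⟩; result ⟨e,s⟩.
[[jarn kiv] nork]: nork is ⟨⟨e,s⟩,⟨t,⟨e,⟨⟨e,t⟩,⟨s,e⟩⟩⟩⟩⟩, [jarn kiv] is ⟨e,s⟩; result ⟨t,⟨e,⟨⟨e,t⟩,⟨s,e⟩⟩⟩⟩.
[[plex vorn] [[jarn kiv] nork]]: [[jarn kiv] nork] is ⟨t,⟨e,⟨⟨e,t⟩,⟨s,e⟩⟩⟩⟩, [plex vorn] is t; result ⟨e,⟨⟨e,t⟩,⟨s,e⟩⟩⟩.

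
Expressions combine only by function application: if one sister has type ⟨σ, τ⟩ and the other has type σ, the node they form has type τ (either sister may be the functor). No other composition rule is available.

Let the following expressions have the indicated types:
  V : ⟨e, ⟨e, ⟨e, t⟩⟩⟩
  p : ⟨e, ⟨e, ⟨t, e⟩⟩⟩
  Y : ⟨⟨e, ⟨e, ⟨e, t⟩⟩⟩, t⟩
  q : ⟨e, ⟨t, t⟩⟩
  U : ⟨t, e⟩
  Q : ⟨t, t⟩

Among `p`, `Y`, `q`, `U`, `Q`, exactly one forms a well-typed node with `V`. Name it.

Y

p : ⟨e, ⟨e, ⟨t, e⟩⟩⟩ — does not combine with V.
Y — combines: Y : ⟨⟨e, ⟨e, ⟨e, t⟩⟩⟩, t⟩ takes V : ⟨e, ⟨e, ⟨e, t⟩⟩⟩ as argument, giving t.
q : ⟨e, ⟨t, t⟩⟩ — does not combine with V.
U : ⟨t, e⟩ — does not combine with V.
Q : ⟨t, t⟩ — does not combine with V.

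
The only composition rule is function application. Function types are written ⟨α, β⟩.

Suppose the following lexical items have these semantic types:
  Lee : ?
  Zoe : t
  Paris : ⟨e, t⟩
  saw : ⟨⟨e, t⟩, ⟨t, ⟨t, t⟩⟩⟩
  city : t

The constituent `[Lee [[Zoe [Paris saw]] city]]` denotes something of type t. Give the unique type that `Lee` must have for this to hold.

⟨t, t⟩

[Lee [[Zoe [Paris saw]] city]] is required to be t. [[Zoe [Paris saw]] city] : t cannot yield t as functor, so Lee : ⟨t, t⟩.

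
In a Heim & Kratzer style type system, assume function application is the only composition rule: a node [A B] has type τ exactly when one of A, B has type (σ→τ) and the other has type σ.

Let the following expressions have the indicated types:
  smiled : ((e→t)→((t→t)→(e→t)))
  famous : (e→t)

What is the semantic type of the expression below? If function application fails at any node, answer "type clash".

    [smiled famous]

At [smiled famous], smiled : ((e→t)→((t→t)→(e→t))) takes famous : (e→t), giving ((t→t)→(e→t)).

((t→t)→(e→t))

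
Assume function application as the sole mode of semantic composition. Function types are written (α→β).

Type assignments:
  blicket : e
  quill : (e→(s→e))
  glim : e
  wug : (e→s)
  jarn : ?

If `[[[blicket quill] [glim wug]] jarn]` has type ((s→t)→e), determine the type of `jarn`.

For [[[blicket quill] [glim wug]] jarn] to have type ((s→t)→e) with [[blicket quill] [glim wug]] of type e, jarn must be the function: jarn : (e→((s→t)→e)).

(e→((s→t)→e))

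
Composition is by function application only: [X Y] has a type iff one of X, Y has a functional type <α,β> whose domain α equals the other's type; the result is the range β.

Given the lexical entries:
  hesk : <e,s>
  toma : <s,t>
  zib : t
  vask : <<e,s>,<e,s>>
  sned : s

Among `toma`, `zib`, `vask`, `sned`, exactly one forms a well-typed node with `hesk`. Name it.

vask

toma : <s,t> — no; hesk wants e, and toma wants s.
zib : t — no; hesk wants e, and zib wants nothing (atomic).
vask — combines: vask : <<e,s>,<e,s>> takes hesk : <e,s> as argument, giving <e,s>.
sned : s — no; hesk wants e, and sned wants nothing (atomic).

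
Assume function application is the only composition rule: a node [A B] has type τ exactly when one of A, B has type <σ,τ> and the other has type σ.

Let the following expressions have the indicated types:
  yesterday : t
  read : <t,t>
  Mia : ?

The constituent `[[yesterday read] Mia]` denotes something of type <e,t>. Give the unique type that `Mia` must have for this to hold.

[[yesterday read] Mia] is required to be <e,t>. [yesterday read] : t cannot yield <e,t> as functor, so Mia : <t,<e,t>>.

<t,<e,t>>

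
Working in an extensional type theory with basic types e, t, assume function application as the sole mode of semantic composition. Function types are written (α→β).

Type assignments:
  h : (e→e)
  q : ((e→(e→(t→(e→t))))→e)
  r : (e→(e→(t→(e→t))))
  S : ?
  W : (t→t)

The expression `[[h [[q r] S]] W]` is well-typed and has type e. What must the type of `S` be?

At [[h [[q r] S]] W] (required: e): W is (t→t), which is not a function with range e; hence [h [[q r] S]] is the functor — type ((t→t)→e).
At [h [[q r] S]] (required: ((t→t)→e)): h is (e→e), which is not a function with range ((t→t)→e); hence [[q r] S] is the functor — type ((e→e)→((t→t)→e)).
At [[q r] S] (required: ((e→e)→((t→t)→e))): [q r] is e, which is not a function with range ((e→e)→((t→t)→e)); hence S is the functor — type (e→((e→e)→((t→t)→e))).

(e→((e→e)→((t→t)→e)))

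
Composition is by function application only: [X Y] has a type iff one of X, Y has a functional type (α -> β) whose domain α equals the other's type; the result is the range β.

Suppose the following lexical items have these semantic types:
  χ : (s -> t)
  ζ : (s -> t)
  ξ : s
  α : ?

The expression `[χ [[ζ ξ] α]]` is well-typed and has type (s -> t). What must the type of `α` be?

(t -> ((s -> t) -> (s -> t)))

For [χ [[ζ ξ] α]] to have type (s -> t) with χ of type (s -> t), [[ζ ξ] α] must be the function: [[ζ ξ] α] : ((s -> t) -> (s -> t)).
For [[ζ ξ] α] to have type ((s -> t) -> (s -> t)) with [ζ ξ] of type t, α must be the function: α : (t -> ((s -> t) -> (s -> t))).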